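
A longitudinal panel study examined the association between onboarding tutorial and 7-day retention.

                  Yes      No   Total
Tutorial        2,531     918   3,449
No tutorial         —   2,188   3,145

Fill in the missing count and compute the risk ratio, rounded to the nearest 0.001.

The missing cell is in the unexposed row: 3145 − 2188 = 957.
So a = 2531, b = 918, c = 957, d = 2188.
RR = [a/(a+b)] / [c/(c+d)] = (2531/3449) / (957/3145) = 0.73384/0.30429 = 2.41161

2.412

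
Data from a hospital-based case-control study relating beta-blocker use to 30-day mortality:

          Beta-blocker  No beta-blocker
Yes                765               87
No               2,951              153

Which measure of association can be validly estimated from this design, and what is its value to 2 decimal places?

Reading the table with exposure as columns: a = 765 (Beta-blocker, case), b = 2951 (Beta-blocker, non-case), c = 87 (No beta-blocker, case), d = 153.
This is a hospital-based case-control study: participants were sampled on outcome status, so risks in the source population cannot be estimated directly — relative risk is not valid here. The odds ratio is the appropriate measure.
OR = (a·d)/(b·c) = (765 × 153) / (2951 × 87) = 117045 / 256737 = 0.45589

0.46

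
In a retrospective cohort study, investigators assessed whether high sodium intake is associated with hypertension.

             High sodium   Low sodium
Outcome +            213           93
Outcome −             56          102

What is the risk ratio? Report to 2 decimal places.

1.66

Reading the table with exposure as columns: a = 213 (High sodium, case), b = 56 (High sodium, non-case), c = 93 (Low sodium, case), d = 102.
Risk in exposed = 213/269 = 0.79182; risk in unexposed = 93/195 = 0.47692.
RR = 0.79182 / 0.47692 = 1.66027
The risk among the exposed is 1.66 times that among the unexposed.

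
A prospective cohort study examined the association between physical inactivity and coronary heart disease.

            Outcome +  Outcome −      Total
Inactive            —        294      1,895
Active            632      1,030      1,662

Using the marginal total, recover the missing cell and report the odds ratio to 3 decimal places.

The missing cell is in the exposed row: 1895 − 294 = 1601.
So a = 1601, b = 294, c = 632, d = 1030.
OR = (a·d)/(b·c) = (1601 × 1030) / (294 × 632) = 1649030 / 185808 = 8.87491

8.875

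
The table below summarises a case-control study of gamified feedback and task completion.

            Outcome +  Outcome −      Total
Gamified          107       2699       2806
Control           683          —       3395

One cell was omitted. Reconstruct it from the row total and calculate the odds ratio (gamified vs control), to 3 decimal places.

0.157

The missing cell is in the unexposed row: 3395 − 683 = 2712.
So a = 107, b = 2699, c = 683, d = 2712.
OR = (a·d)/(b·c) = (107 × 2712) / (2699 × 683) = 290184 / 1843417 = 0.15742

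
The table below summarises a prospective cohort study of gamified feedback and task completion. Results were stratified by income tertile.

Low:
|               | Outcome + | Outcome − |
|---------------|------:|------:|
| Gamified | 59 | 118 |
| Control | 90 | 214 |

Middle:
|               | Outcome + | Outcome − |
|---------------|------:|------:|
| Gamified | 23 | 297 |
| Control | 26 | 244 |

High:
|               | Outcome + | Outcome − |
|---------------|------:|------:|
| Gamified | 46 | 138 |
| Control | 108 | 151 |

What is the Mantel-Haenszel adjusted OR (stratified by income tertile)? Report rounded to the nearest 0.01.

OR_MH = Σ(aᵢdᵢ/nᵢ) / Σ(bᵢcᵢ/nᵢ), where nᵢ is the stratum total.
Stratum 1 (Low): n = 481; a·d/n = 59·214/481 = 26.2495; b·c/n = 118·90/481 = 22.0790
Stratum 2 (Middle): n = 590; a·d/n = 23·244/590 = 9.5119; b·c/n = 297·26/590 = 13.0881
Stratum 3 (High): n = 443; a·d/n = 46·151/443 = 15.6795; b·c/n = 138·108/443 = 33.6433
OR_MH = (26.2495 + 9.5119 + 15.6795) / (22.0790 + 13.0881 + 33.6433) = 51.4408 / 68.8105 = 0.74757

0.75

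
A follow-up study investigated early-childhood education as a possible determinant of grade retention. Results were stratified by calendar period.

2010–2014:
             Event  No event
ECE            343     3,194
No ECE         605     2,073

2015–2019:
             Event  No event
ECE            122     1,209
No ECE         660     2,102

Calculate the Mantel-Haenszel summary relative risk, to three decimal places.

0.412

RR_MH = Σ(aᵢ·n₀ᵢ/nᵢ) / Σ(cᵢ·n₁ᵢ/nᵢ), with n₁ᵢ = aᵢ+bᵢ (exposed), n₀ᵢ = cᵢ+dᵢ (unexposed), nᵢ = n₁ᵢ+n₀ᵢ.
Stratum 1 (2010–2014): n₁ = 3537, n₀ = 2678, n = 6215; a·n₀/n = 343·2678/6215 = 147.7963; c·n₁/n = 605·3537/6215 = 344.3097
Stratum 2 (2015–2019): n₁ = 1331, n₀ = 2762, n = 4093; a·n₀/n = 122·2762/4093 = 82.3269; c·n₁/n = 660·1331/4093 = 214.6250
RR_MH = (147.7963 + 82.3269) / (344.3097 + 214.6250) = 230.1232 / 558.9347 = 0.41172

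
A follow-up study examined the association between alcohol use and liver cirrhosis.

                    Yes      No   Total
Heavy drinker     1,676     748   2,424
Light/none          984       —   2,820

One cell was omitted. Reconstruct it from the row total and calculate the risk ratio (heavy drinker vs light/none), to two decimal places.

1.98

The missing cell is in the unexposed row: 2820 − 984 = 1836.
So a = 1676, b = 748, c = 984, d = 1836.
RR = [a/(a+b)] / [c/(c+d)] = (1676/2424) / (984/2820) = 0.69142/0.34894 = 1.98151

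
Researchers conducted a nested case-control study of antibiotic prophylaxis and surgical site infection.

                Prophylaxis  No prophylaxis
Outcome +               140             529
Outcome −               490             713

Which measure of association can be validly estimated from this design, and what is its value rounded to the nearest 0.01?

0.39

Reading the table with exposure as columns: a = 140 (Prophylaxis, case), b = 490 (Prophylaxis, non-case), c = 529 (No prophylaxis, case), d = 713.
This is a nested case-control study: participants were sampled on outcome status, so risks in the source population cannot be estimated directly — relative risk is not valid here. The odds ratio is the appropriate measure.
OR = (a·d)/(b·c) = (140 × 713) / (490 × 529) = 99820 / 259210 = 0.38509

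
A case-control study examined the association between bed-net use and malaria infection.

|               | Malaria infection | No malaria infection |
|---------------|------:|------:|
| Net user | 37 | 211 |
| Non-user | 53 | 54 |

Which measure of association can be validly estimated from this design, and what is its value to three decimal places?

0.179

Cells: a = 37, b = 211, c = 53, d = 54.
This is a case-control study: participants were sampled on outcome status, so risks in the source population cannot be estimated directly — relative risk is not valid here. The odds ratio is the appropriate measure.
OR = (a·d)/(b·c) = (37 × 54) / (211 × 53) = 1998 / 11183 = 0.17866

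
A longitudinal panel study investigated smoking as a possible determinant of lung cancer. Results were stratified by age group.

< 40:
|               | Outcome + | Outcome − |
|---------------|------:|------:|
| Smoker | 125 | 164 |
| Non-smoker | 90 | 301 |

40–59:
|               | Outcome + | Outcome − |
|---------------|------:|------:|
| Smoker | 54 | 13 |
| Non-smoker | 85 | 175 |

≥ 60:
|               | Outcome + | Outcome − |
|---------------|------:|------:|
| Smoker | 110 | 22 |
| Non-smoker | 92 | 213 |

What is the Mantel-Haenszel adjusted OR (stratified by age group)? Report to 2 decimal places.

4.64

OR_MH = Σ(aᵢdᵢ/nᵢ) / Σ(bᵢcᵢ/nᵢ), where nᵢ is the stratum total.
Stratum 1 (< 40): n = 680; a·d/n = 125·301/680 = 55.3309; b·c/n = 164·90/680 = 21.7059
Stratum 2 (40–59): n = 327; a·d/n = 54·175/327 = 28.8991; b·c/n = 13·85/327 = 3.3792
Stratum 3 (≥ 60): n = 437; a·d/n = 110·213/437 = 53.6156; b·c/n = 22·92/437 = 4.6316
OR_MH = (55.3309 + 28.8991 + 53.6156) / (21.7059 + 3.3792 + 4.6316) = 137.8455 / 29.7167 = 4.63866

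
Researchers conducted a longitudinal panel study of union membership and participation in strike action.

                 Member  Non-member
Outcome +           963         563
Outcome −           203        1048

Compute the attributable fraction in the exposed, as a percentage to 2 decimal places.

57.69

Reading the table with exposure as columns: a = 963 (Member, case), b = 203 (Member, non-case), c = 563 (Non-member, case), d = 1048.
Risk in exposed = 963/1166 = 0.82590; risk in unexposed = 563/1611 = 0.34947.
RR = 0.82590/0.34947 = 2.36328
AR% = (RR − 1)/RR × 100 = (2.36328 − 1)/2.36328 × 100 = 57.6859%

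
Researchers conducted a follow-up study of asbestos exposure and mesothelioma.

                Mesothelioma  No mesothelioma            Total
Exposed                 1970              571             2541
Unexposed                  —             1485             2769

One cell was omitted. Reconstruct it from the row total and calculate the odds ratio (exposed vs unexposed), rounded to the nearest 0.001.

3.990

The missing cell is in the unexposed row: 2769 − 1485 = 1284.
So a = 1970, b = 571, c = 1284, d = 1485.
OR = (a·d)/(b·c) = (1970 × 1485) / (571 × 1284) = 2925450 / 733164 = 3.99017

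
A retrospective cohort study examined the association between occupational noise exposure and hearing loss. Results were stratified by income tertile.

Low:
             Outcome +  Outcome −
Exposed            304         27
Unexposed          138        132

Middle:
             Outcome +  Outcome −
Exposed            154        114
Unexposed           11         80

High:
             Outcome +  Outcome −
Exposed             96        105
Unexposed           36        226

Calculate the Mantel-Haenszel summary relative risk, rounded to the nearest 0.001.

2.303

RR_MH = Σ(aᵢ·n₀ᵢ/nᵢ) / Σ(cᵢ·n₁ᵢ/nᵢ), with n₁ᵢ = aᵢ+bᵢ (exposed), n₀ᵢ = cᵢ+dᵢ (unexposed), nᵢ = n₁ᵢ+n₀ᵢ.
Stratum 1 (Low): n₁ = 331, n₀ = 270, n = 601; a·n₀/n = 304·270/601 = 136.5724; c·n₁/n = 138·331/601 = 76.0033
Stratum 2 (Middle): n₁ = 268, n₀ = 91, n = 359; a·n₀/n = 154·91/359 = 39.0362; c·n₁/n = 11·268/359 = 8.2117
Stratum 3 (High): n₁ = 201, n₀ = 262, n = 463; a·n₀/n = 96·262/463 = 54.3240; c·n₁/n = 36·201/463 = 15.6285
RR_MH = (136.5724 + 39.0362 + 54.3240) / (76.0033 + 8.2117 + 15.6285) = 229.9326 / 99.8435 = 2.30293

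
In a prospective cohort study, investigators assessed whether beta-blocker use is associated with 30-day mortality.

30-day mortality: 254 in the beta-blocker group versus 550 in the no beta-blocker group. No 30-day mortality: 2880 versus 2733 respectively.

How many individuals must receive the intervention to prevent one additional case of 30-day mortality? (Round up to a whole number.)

12

Risk in treated group = 254/3134 = 0.08105; risk in control = 550/3283 = 0.16753.
Absolute risk reduction = 0.16753 − 0.08105 = 0.08648
NNT = 1 / ARR = 1 / 0.08648 = 11.563 → round up → 12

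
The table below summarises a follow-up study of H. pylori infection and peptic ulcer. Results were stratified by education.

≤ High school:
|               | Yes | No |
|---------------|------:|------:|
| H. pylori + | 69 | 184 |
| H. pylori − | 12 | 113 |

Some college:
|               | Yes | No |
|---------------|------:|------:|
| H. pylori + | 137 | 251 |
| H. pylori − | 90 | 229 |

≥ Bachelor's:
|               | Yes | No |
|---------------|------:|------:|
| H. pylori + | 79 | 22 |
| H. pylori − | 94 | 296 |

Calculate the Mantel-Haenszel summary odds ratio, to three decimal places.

2.681

OR_MH = Σ(aᵢdᵢ/nᵢ) / Σ(bᵢcᵢ/nᵢ), where nᵢ is the stratum total.
Stratum 1 (≤ High school): n = 378; a·d/n = 69·113/378 = 20.6270; b·c/n = 184·12/378 = 5.8413
Stratum 2 (Some college): n = 707; a·d/n = 137·229/707 = 44.3748; b·c/n = 251·90/707 = 31.9519
Stratum 3 (≥ Bachelor's): n = 491; a·d/n = 79·296/491 = 47.6253; b·c/n = 22·94/491 = 4.2118
OR_MH = (20.6270 + 44.3748 + 47.6253) / (5.8413 + 31.9519 + 4.2118) = 112.6271 / 42.0050 = 2.68128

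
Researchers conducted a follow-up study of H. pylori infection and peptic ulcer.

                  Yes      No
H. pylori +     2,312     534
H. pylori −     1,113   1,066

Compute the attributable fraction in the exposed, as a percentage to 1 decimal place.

37.1

Cells: a = 2312, b = 534, c = 1113, d = 1066.
Risk in exposed = 2312/2846 = 0.81237; risk in unexposed = 1113/2179 = 0.51078.
RR = 0.81237/0.51078 = 1.59043
AR% = (RR − 1)/RR × 100 = (1.59043 − 1)/1.59043 × 100 = 37.1240%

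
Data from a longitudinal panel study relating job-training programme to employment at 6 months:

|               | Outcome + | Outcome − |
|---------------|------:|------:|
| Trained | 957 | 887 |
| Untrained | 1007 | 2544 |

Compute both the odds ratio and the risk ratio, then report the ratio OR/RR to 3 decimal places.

1.489

Cells: a = 957, b = 887, c = 1007, d = 2544.
OR = (957·2544)/(887·1007) = 2434608/893209 = 2.72569
Risk in exposed = 957/1844 = 0.51898; risk in unexposed = 1007/3551 = 0.28358; RR = 1.83009
OR/RR = 2.72569 / 1.83009 = 1.48937
The outcome is not rare, so the OR lies further from 1 than the RR.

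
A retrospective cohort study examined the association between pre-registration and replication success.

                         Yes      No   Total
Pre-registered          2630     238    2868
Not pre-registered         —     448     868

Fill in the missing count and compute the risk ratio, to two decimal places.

1.90

The missing cell is in the unexposed row: 868 − 448 = 420.
So a = 2630, b = 238, c = 420, d = 448.
RR = [a/(a+b)] / [c/(c+d)] = (2630/2868) / (420/868) = 0.91702/0.48387 = 1.89517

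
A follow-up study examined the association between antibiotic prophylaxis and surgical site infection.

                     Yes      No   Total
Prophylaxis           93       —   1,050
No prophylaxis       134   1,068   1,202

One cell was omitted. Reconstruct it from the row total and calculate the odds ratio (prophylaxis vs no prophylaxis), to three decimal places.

0.775

The missing cell is in the exposed row: 1050 − 93 = 957.
So a = 93, b = 957, c = 134, d = 1068.
OR = (a·d)/(b·c) = (93 × 1068) / (957 × 134) = 99324 / 128238 = 0.77453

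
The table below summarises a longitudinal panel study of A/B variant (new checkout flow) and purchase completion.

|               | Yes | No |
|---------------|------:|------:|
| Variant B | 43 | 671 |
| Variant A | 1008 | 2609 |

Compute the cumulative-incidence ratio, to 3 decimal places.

0.216

Cells: a = 43, b = 671, c = 1008, d = 2609.
Risk in exposed = 43/714 = 0.06022; risk in unexposed = 1008/3617 = 0.27868.
RR = 0.06022 / 0.27868 = 0.21610
The risk is 78% lower among the exposed than among the unexposed.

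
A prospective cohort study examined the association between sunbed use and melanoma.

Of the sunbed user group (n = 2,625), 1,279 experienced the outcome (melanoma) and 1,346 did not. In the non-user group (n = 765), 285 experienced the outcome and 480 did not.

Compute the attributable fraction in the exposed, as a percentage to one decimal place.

From the description: a = 1279, b = 1346, c = 285, d = 480.
Risk in exposed = 1279/2625 = 0.48724; risk in unexposed = 285/765 = 0.37255.
RR = 0.48724/0.37255 = 1.30785
AR% = (RR − 1)/RR × 100 = (1.30785 − 1)/1.30785 × 100 = 23.5386%

23.5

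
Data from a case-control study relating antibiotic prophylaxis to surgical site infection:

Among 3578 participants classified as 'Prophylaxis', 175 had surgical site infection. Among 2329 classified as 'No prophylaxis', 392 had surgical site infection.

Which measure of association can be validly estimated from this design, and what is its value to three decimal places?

0.254

From the description: a = 175, b = 3403, c = 392, d = 1937.
This is a case-control study: participants were sampled on outcome status, so risks in the source population cannot be estimated directly — relative risk is not valid here. The odds ratio is the appropriate measure.
OR = (a·d)/(b·c) = (175 × 1937) / (3403 × 392) = 338975 / 1333976 = 0.25411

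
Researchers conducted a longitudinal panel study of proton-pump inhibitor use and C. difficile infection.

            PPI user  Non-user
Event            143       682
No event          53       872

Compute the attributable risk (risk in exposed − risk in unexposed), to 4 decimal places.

Reading the table with exposure as columns: a = 143 (PPI user, case), b = 53 (PPI user, non-case), c = 682 (Non-user, case), d = 872.
Risk in exposed = 143/196 = 0.729592; risk in unexposed = 682/1554 = 0.438867.
Risk difference = 0.729592 − 0.438867 = 0.290724

0.2907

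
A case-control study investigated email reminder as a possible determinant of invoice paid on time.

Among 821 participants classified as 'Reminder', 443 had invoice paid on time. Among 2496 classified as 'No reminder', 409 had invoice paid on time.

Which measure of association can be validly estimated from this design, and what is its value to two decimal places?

5.98

From the description: a = 443, b = 378, c = 409, d = 2087.
This is a case-control study: participants were sampled on outcome status, so risks in the source population cannot be estimated directly — relative risk is not valid here. The odds ratio is the appropriate measure.
OR = (a·d)/(b·c) = (443 × 2087) / (378 × 409) = 924541 / 154602 = 5.98014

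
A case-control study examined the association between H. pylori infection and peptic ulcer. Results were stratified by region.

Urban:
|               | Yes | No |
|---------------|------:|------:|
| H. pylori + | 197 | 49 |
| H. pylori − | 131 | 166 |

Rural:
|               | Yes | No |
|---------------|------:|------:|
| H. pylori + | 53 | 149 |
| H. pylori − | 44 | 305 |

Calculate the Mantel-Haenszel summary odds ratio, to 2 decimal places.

3.78

OR_MH = Σ(aᵢdᵢ/nᵢ) / Σ(bᵢcᵢ/nᵢ), where nᵢ is the stratum total.
Stratum 1 (Urban): n = 543; a·d/n = 197·166/543 = 60.2247; b·c/n = 49·131/543 = 11.8214
Stratum 2 (Rural): n = 551; a·d/n = 53·305/551 = 29.3376; b·c/n = 149·44/551 = 11.8984
OR_MH = (60.2247 + 29.3376) / (11.8214 + 11.8984) = 89.5622 / 23.7197 = 3.77585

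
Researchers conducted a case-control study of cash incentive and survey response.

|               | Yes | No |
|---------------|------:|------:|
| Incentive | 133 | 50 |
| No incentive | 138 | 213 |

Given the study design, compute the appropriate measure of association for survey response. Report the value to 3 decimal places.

Cells: a = 133, b = 50, c = 138, d = 213.
This is a case-control study: participants were sampled on outcome status, so risks in the source population cannot be estimated directly — relative risk is not valid here. The odds ratio is the appropriate measure.
OR = (a·d)/(b·c) = (133 × 213) / (50 × 138) = 28329 / 6900 = 4.10565

4.106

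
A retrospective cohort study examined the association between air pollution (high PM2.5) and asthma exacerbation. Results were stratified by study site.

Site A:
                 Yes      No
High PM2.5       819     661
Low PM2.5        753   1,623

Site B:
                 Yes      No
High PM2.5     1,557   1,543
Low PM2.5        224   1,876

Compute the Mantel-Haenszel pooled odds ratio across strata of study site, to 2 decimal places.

4.64

OR_MH = Σ(aᵢdᵢ/nᵢ) / Σ(bᵢcᵢ/nᵢ), where nᵢ is the stratum total.
Stratum 1 (Site A): n = 3856; a·d/n = 819·1623/3856 = 344.7191; b·c/n = 661·753/3856 = 129.0801
Stratum 2 (Site B): n = 5200; a·d/n = 1557·1876/5200 = 561.7177; b·c/n = 1543·224/5200 = 66.4677
OR_MH = (344.7191 + 561.7177) / (129.0801 + 66.4677) = 906.4368 / 195.5478 = 4.63537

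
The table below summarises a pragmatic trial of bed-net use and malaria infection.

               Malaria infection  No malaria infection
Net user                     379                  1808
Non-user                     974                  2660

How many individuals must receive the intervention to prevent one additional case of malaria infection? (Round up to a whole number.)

11

Risk in treated group = 379/2187 = 0.17330; risk in control = 974/3634 = 0.26802.
Absolute risk reduction = 0.26802 − 0.17330 = 0.09473
NNT = 1 / ARR = 1 / 0.09473 = 10.557 → round up → 11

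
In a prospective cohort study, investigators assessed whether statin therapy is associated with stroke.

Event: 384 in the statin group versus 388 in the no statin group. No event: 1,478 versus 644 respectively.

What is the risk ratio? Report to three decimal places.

From the description: a = 384, b = 1478, c = 388, d = 644.
Risk in exposed = 384/1862 = 0.20623; risk in unexposed = 388/1032 = 0.37597.
RR = 0.20623 / 0.37597 = 0.54853
The risk is 45% lower among the exposed than among the unexposed.

0.549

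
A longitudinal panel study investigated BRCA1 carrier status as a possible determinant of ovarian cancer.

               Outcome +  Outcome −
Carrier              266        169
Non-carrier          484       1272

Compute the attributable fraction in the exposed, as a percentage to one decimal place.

54.9

Cells: a = 266, b = 169, c = 484, d = 1272.
Risk in exposed = 266/435 = 0.61149; risk in unexposed = 484/1756 = 0.27563.
RR = 0.61149/0.27563 = 2.21856
AR% = (RR − 1)/RR × 100 = (2.21856 − 1)/2.21856 × 100 = 54.9258%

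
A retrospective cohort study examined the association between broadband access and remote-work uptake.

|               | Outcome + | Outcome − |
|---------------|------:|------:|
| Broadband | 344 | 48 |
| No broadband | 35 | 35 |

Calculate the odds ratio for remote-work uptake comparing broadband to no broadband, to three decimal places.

Cells: a = 344, b = 48, c = 35, d = 35.
OR = (a·d)/(b·c) = (344 × 35) / (48 × 35) = 12040 / 1680 = 7.16667
The odds of remote-work uptake are about 7.17 times as high in the broadband group.

7.167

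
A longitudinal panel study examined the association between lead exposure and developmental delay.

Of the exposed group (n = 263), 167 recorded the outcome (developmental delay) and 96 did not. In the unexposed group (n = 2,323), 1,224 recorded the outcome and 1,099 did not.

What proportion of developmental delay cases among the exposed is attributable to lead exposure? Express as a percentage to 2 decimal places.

From the description: a = 167, b = 96, c = 1224, d = 1099.
Risk in exposed = 167/263 = 0.63498; risk in unexposed = 1224/2323 = 0.52690.
RR = 0.63498/0.52690 = 1.20512
AR% = (RR − 1)/RR × 100 = (1.20512 − 1)/1.20512 × 100 = 17.0204%

17.02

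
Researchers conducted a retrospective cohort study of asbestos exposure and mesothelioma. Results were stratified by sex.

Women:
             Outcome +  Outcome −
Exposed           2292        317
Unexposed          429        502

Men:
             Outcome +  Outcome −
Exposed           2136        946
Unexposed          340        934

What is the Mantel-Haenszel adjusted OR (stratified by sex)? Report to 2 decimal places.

6.98

OR_MH = Σ(aᵢdᵢ/nᵢ) / Σ(bᵢcᵢ/nᵢ), where nᵢ is the stratum total.
Stratum 1 (Women): n = 3540; a·d/n = 2292·502/3540 = 325.0237; b·c/n = 317·429/3540 = 38.4161
Stratum 2 (Men): n = 4356; a·d/n = 2136·934/4356 = 457.9945; b·c/n = 946·340/4356 = 73.8384
OR_MH = (325.0237 + 457.9945) / (38.4161 + 73.8384) = 783.0182 / 112.2545 = 6.97538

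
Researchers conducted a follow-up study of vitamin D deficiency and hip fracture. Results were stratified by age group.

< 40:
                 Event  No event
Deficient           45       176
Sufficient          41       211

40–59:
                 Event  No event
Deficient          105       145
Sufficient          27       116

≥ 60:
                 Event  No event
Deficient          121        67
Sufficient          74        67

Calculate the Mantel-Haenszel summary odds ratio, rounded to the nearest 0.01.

1.88

OR_MH = Σ(aᵢdᵢ/nᵢ) / Σ(bᵢcᵢ/nᵢ), where nᵢ is the stratum total.
Stratum 1 (< 40): n = 473; a·d/n = 45·211/473 = 20.0740; b·c/n = 176·41/473 = 15.2558
Stratum 2 (40–59): n = 393; a·d/n = 105·116/393 = 30.9924; b·c/n = 145·27/393 = 9.9618
Stratum 3 (≥ 60): n = 329; a·d/n = 121·67/329 = 24.6413; b·c/n = 67·74/329 = 15.0699
OR_MH = (20.0740 + 30.9924 + 24.6413) / (15.2558 + 9.9618 + 15.0699) = 75.7077 / 40.2876 = 1.87918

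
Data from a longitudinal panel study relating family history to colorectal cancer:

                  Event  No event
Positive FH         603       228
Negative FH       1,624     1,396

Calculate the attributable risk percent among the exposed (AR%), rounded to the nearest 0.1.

25.9

Cells: a = 603, b = 228, c = 1624, d = 1396.
Risk in exposed = 603/831 = 0.72563; risk in unexposed = 1624/3020 = 0.53775.
RR = 0.72563/0.53775 = 1.34939
AR% = (RR − 1)/RR × 100 = (1.34939 − 1)/1.34939 × 100 = 25.8924%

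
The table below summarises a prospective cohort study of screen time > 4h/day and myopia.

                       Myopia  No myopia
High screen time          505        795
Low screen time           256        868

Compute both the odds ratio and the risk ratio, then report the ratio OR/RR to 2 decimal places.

Cells: a = 505, b = 795, c = 256, d = 868.
OR = (505·868)/(795·256) = 438340/203520 = 2.15379
Risk in exposed = 505/1300 = 0.38846; risk in unexposed = 256/1124 = 0.22776; RR = 1.70559
OR/RR = 2.15379 / 1.70559 = 1.26279
The outcome is not rare, so the OR lies further from 1 than the RR.

1.26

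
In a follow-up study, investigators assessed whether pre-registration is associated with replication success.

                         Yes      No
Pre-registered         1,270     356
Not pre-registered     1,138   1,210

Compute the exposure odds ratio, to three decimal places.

3.793

Cells: a = 1270, b = 356, c = 1138, d = 1210.
OR = (a·d)/(b·c) = (1270 × 1210) / (356 × 1138) = 1536700 / 405128 = 3.79312
The odds of replication success are about 3.79 times as high in the pre-registered group.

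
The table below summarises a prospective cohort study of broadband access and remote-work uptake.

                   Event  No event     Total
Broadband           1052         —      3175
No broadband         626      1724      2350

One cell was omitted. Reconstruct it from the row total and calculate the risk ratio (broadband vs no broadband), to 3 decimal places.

The missing cell is in the exposed row: 3175 − 1052 = 2123.
So a = 1052, b = 2123, c = 626, d = 1724.
RR = [a/(a+b)] / [c/(c+d)] = (1052/3175) / (626/2350) = 0.33134/0.26638 = 1.24384

1.244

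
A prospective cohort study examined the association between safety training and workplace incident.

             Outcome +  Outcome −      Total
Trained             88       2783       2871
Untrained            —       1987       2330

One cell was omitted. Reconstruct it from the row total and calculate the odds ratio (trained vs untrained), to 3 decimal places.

The missing cell is in the unexposed row: 2330 − 1987 = 343.
So a = 88, b = 2783, c = 343, d = 1987.
OR = (a·d)/(b·c) = (88 × 1987) / (2783 × 343) = 174856 / 954569 = 0.18318

0.183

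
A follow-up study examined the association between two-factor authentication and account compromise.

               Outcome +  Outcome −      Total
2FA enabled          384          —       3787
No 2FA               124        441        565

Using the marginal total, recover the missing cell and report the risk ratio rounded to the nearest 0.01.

0.46

The missing cell is in the exposed row: 3787 − 384 = 3403.
So a = 384, b = 3403, c = 124, d = 441.
RR = [a/(a+b)] / [c/(c+d)] = (384/3787) / (124/565) = 0.10140/0.21947 = 0.46202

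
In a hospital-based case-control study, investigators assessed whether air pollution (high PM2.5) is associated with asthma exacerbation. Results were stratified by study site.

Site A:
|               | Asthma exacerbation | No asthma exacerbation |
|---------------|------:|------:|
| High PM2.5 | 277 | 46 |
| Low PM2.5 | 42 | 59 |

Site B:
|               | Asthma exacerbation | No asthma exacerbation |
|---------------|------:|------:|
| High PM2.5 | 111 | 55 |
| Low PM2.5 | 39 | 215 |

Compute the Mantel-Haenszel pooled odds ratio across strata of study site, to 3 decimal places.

OR_MH = Σ(aᵢdᵢ/nᵢ) / Σ(bᵢcᵢ/nᵢ), where nᵢ is the stratum total.
Stratum 1 (Site A): n = 424; a·d/n = 277·59/424 = 38.5448; b·c/n = 46·42/424 = 4.5566
Stratum 2 (Site B): n = 420; a·d/n = 111·215/420 = 56.8214; b·c/n = 55·39/420 = 5.1071
OR_MH = (38.5448 + 56.8214) / (4.5566 + 5.1071) = 95.3662 / 9.6637 = 9.86845

9.868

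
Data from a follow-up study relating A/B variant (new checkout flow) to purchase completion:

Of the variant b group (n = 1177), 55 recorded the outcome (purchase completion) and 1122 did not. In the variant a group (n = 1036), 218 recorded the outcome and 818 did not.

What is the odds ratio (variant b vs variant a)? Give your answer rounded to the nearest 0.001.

0.184

From the description: a = 55, b = 1122, c = 218, d = 818.
OR = (a·d)/(b·c) = (55 × 818) / (1122 × 218) = 44990 / 244596 = 0.18394
Exposure is associated with lower odds of purchase completion (OR = 0.18 < 1).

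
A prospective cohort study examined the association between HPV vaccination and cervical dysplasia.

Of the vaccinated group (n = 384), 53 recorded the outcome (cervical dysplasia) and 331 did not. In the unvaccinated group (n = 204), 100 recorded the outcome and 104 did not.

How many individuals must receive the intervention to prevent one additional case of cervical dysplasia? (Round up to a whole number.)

3

Risk in treated group = 53/384 = 0.13802; risk in control = 100/204 = 0.49020.
Absolute risk reduction = 0.49020 − 0.13802 = 0.35218
NNT = 1 / ARR = 1 / 0.35218 = 2.839 → round up → 3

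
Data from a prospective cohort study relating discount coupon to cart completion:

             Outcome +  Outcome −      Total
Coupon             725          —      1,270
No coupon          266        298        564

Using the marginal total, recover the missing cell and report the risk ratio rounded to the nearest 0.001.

1.210

The missing cell is in the exposed row: 1270 − 725 = 545.
So a = 725, b = 545, c = 266, d = 298.
RR = [a/(a+b)] / [c/(c+d)] = (725/1270) / (266/564) = 0.57087/0.47163 = 1.21041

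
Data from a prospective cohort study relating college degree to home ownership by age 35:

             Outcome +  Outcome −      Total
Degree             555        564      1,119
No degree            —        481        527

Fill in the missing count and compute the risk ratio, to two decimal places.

The missing cell is in the unexposed row: 527 − 481 = 46.
So a = 555, b = 564, c = 46, d = 481.
RR = [a/(a+b)] / [c/(c+d)] = (555/1119) / (46/527) = 0.49598/0.08729 = 5.68219

5.68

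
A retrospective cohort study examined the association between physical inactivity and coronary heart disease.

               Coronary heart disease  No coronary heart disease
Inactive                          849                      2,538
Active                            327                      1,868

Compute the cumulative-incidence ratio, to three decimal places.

1.683

Cells: a = 849, b = 2538, c = 327, d = 1868.
Risk in exposed = 849/3387 = 0.25066; risk in unexposed = 327/2195 = 0.14897.
RR = 0.25066 / 0.14897 = 1.68259
The risk among the exposed is 1.68 times that among the unexposed.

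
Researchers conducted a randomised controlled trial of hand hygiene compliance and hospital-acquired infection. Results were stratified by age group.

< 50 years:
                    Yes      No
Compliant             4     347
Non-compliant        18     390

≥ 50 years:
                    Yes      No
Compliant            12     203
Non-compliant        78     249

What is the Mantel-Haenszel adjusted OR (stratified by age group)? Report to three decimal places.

OR_MH = Σ(aᵢdᵢ/nᵢ) / Σ(bᵢcᵢ/nᵢ), where nᵢ is the stratum total.
Stratum 1 (< 50 years): n = 759; a·d/n = 4·390/759 = 2.0553; b·c/n = 347·18/759 = 8.2292
Stratum 2 (≥ 50 years): n = 542; a·d/n = 12·249/542 = 5.5129; b·c/n = 203·78/542 = 29.2140
OR_MH = (2.0553 + 5.5129) / (8.2292 + 29.2140) = 7.5683 / 37.4433 = 0.20213

0.202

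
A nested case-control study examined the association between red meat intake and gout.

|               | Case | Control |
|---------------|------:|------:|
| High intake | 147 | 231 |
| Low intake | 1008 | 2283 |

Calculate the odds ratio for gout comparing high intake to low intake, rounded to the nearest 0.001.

Cells: a = 147, b = 231, c = 1008, d = 2283.
OR = (a·d)/(b·c) = (147 × 2283) / (231 × 1008) = 335601 / 232848 = 1.44129
The odds of gout are about 1.44 times as high in the high intake group.

1.441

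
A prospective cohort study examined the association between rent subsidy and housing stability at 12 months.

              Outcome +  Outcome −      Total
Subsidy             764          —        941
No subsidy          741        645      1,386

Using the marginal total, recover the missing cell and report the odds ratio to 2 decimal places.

The missing cell is in the exposed row: 941 − 764 = 177.
So a = 764, b = 177, c = 741, d = 645.
OR = (a·d)/(b·c) = (764 × 645) / (177 × 741) = 492780 / 131157 = 3.75718

3.76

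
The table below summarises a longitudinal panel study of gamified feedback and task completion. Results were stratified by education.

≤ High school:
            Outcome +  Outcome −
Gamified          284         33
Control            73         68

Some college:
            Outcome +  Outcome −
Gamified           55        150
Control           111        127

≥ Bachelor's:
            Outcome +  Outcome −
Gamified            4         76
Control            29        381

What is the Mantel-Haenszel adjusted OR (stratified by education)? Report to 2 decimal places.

1.29

OR_MH = Σ(aᵢdᵢ/nᵢ) / Σ(bᵢcᵢ/nᵢ), where nᵢ is the stratum total.
Stratum 1 (≤ High school): n = 458; a·d/n = 284·68/458 = 42.1659; b·c/n = 33·73/458 = 5.2598
Stratum 2 (Some college): n = 443; a·d/n = 55·127/443 = 15.7675; b·c/n = 150·111/443 = 37.5847
Stratum 3 (≥ Bachelor's): n = 490; a·d/n = 4·381/490 = 3.1102; b·c/n = 76·29/490 = 4.4980
OR_MH = (42.1659 + 15.7675 + 3.1102) / (5.2598 + 37.5847 + 4.4980) = 61.0436 / 47.3424 = 1.28941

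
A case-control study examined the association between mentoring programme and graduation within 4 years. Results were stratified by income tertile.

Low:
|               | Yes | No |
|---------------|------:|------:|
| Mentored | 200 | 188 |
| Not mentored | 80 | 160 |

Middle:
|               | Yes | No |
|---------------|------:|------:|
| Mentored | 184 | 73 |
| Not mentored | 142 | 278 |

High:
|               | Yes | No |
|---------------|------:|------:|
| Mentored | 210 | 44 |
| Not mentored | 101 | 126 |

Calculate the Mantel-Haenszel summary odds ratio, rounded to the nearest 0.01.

3.74

OR_MH = Σ(aᵢdᵢ/nᵢ) / Σ(bᵢcᵢ/nᵢ), where nᵢ is the stratum total.
Stratum 1 (Low): n = 628; a·d/n = 200·160/628 = 50.9554; b·c/n = 188·80/628 = 23.9490
Stratum 2 (Middle): n = 677; a·d/n = 184·278/677 = 75.5569; b·c/n = 73·142/677 = 15.3117
Stratum 3 (High): n = 481; a·d/n = 210·126/481 = 55.0104; b·c/n = 44·101/481 = 9.2391
OR_MH = (50.9554 + 75.5569 + 55.0104) / (23.9490 + 15.3117 + 9.2391) = 181.5227 / 48.4998 = 3.74275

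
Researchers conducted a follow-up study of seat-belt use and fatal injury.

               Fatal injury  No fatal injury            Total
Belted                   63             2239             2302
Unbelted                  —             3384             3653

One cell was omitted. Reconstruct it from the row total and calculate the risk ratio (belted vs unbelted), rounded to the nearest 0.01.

The missing cell is in the unexposed row: 3653 − 3384 = 269.
So a = 63, b = 2239, c = 269, d = 3384.
RR = [a/(a+b)] / [c/(c+d)] = (63/2302) / (269/3653) = 0.02737/0.07364 = 0.37165

0.37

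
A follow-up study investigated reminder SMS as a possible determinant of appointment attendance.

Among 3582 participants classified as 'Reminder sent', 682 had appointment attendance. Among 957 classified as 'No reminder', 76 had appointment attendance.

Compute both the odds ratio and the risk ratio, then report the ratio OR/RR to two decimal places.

1.14

From the description: a = 682, b = 2900, c = 76, d = 881.
OR = (682·881)/(2900·76) = 600842/220400 = 2.72614
Risk in exposed = 682/3582 = 0.19040; risk in unexposed = 76/957 = 0.07941; RR = 2.39749
OR/RR = 2.72614 / 2.39749 = 1.13708
The outcome is not rare, so the OR lies further from 1 than the RR.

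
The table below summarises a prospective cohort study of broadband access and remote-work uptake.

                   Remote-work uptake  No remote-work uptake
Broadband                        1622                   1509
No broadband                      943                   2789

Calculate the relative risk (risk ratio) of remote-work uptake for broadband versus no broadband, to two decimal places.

2.05

Cells: a = 1622, b = 1509, c = 943, d = 2789.
Risk in exposed = 1622/3131 = 0.51805; risk in unexposed = 943/3732 = 0.25268.
RR = 0.51805 / 0.25268 = 2.05021
The risk among the exposed is 2.05 times that among the unexposed.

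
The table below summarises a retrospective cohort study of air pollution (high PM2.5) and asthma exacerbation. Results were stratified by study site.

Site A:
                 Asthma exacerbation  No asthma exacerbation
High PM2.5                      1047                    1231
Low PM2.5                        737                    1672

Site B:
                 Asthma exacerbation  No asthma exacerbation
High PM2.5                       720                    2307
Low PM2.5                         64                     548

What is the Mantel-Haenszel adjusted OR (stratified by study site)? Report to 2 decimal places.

2.06

OR_MH = Σ(aᵢdᵢ/nᵢ) / Σ(bᵢcᵢ/nᵢ), where nᵢ is the stratum total.
Stratum 1 (Site A): n = 4687; a·d/n = 1047·1672/4687 = 373.4978; b·c/n = 1231·737/4687 = 193.5667
Stratum 2 (Site B): n = 3639; a·d/n = 720·548/3639 = 108.4254; b·c/n = 2307·64/3639 = 40.5738
OR_MH = (373.4978 + 108.4254) / (193.5667 + 40.5738) = 481.9232 / 234.1405 = 2.05827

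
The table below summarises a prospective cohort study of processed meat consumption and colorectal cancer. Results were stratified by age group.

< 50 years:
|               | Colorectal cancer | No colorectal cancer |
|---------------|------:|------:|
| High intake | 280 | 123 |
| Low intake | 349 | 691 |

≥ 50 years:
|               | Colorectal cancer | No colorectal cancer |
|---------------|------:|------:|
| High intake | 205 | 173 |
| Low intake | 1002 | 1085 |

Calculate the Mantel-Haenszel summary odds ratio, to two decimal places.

2.24

OR_MH = Σ(aᵢdᵢ/nᵢ) / Σ(bᵢcᵢ/nᵢ), where nᵢ is the stratum total.
Stratum 1 (< 50 years): n = 1443; a·d/n = 280·691/1443 = 134.0818; b·c/n = 123·349/1443 = 29.7484
Stratum 2 (≥ 50 years): n = 2465; a·d/n = 205·1085/2465 = 90.2333; b·c/n = 173·1002/2465 = 70.3229
OR_MH = (134.0818 + 90.2333) / (29.7484 + 70.3229) = 224.3150 / 100.0714 = 2.24155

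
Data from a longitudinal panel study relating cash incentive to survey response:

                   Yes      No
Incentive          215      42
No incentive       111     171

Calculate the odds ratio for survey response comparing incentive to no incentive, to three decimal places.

Cells: a = 215, b = 42, c = 111, d = 171.
OR = (a·d)/(b·c) = (215 × 171) / (42 × 111) = 36765 / 4662 = 7.88610
The odds of survey response are about 7.89 times as high in the incentive group.

7.886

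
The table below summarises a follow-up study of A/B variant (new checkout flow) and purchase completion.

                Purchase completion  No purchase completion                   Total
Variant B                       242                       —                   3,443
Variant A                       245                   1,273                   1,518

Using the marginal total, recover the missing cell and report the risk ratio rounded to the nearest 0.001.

0.435

The missing cell is in the exposed row: 3443 − 242 = 3201.
So a = 242, b = 3201, c = 245, d = 1273.
RR = [a/(a+b)] / [c/(c+d)] = (242/3443) / (245/1518) = 0.07029/0.16140 = 0.43550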